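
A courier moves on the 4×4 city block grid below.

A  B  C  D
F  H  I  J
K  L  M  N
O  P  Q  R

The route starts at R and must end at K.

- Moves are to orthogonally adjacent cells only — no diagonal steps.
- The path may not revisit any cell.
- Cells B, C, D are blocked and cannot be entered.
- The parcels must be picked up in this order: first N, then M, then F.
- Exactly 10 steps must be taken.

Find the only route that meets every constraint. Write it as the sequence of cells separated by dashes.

R - N - J - I - M - Q - P - L - H - F - K

The waypoints must appear in the order N, M, F, with no cell reused.
Route from R: 2× up (reaching J), left to I, 2× down (reaching Q), left to P, 2× up (reaching H), left to F, down to K — 10 moves in all.
Check: order respected (N at step 1, M at step 4, F at step 9); 10 moves as required.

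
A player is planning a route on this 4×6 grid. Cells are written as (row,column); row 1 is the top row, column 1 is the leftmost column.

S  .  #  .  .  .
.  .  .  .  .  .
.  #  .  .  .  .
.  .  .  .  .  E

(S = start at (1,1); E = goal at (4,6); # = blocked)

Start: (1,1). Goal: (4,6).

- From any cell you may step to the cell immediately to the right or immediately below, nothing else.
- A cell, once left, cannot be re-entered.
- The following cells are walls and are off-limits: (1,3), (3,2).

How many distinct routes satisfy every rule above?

A right/down-only route from (1,1) to (4,6) makes exactly 3 down-moves and 5 right-moves in some order.
With no other constraints that would be C(8,3) = 56 routes.
Subtract routes through each blocked cell (inclusion–exclusion for overlaps): − through (1,3): 20 − through (3,2): 15 → 21.
That gives 21 routes.

21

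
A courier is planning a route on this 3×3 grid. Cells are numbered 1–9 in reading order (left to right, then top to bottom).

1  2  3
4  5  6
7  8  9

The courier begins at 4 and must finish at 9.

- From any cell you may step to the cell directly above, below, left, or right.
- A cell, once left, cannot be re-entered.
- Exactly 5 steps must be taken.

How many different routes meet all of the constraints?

5

Need simple routes of exactly 5 moves from 4 to 9 (Manhattan distance 3, so 1 moves are spent on a detour and 1 undoing it).
Enumerating: 4 1 2 5 8 9 | 4 1 2 5 6 9 | 4 1 2 3 6 9 | 4 7 8 5 6 9 | 4 5 2 3 6 9.
That gives 5 routes.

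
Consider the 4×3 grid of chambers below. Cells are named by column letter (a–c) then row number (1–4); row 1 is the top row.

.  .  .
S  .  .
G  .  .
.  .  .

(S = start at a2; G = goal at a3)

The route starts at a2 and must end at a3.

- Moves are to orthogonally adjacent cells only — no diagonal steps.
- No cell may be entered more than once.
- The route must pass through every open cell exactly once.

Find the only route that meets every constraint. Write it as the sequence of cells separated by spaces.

Need to visit all 12 open cells exactly once, starting at a2 and ending at a3.
Cell a4 has only two open neighbours (a3 and b4), so the path must pass straight through it: one of those is the cell it's entered from and the other is where it exits.
Route from a2: up 1 to a1, right 2 to c1, down 1 to c2, left 1 to b2, down 1 to b3, right 1 to c3, down 1 to c4, left 2 to a4, up 1 to a3 — 11 moves in all.
Check: all 12 open cells covered.

a2 a1 b1 c1 c2 b2 b3 c3 c4 b4 a4 a3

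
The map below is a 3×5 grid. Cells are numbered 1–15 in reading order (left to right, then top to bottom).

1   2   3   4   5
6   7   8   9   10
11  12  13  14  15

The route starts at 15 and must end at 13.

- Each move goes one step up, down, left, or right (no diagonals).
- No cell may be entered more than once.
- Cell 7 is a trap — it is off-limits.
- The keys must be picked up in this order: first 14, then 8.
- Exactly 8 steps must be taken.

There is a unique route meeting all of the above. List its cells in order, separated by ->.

The waypoints must appear in the order 14, 8, with no cell reused.
Route from 15: left 1 to 14, up 1 to 9, right 1 to 10, up 1 to 5, left 2 to 3, down 2 to 13 — 8 moves in all.
Check: order respected (14 at step 1, 8 at step 7); 8 moves as required.

15 -> 14 -> 9 -> 10 -> 5 -> 4 -> 3 -> 8 -> 13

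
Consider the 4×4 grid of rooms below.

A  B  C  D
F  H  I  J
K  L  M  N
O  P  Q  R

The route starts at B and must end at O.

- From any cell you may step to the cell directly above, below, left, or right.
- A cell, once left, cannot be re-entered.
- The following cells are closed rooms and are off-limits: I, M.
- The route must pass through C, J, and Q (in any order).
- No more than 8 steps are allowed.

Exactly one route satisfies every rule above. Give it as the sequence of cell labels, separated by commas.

Any route must reach C, J, and Q and still end at O within 8 moves, so the order of the required stops is forced.
Route from B: 2× right (reaching D), 3× down (reaching R), 3× left (reaching O) — 8 moves in all.
Check: all required cells visited; 8 ≤ 8 moves.

B, C, D, J, N, R, Q, P, O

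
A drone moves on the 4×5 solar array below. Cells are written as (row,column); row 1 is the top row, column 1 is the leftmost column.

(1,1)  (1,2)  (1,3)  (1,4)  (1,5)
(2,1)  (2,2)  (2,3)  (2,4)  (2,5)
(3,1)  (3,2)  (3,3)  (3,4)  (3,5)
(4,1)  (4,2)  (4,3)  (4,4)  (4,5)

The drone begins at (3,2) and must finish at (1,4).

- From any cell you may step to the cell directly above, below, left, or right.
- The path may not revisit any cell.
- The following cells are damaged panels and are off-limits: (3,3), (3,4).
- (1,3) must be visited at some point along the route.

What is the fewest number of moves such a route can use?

Any route passes through (1,3) somewhere between (3,2) and (1,4). Summing Manhattan distances along the two legs ((3,2) → (1,3) → (1,4)) gives a lower bound of 3 + 1 = 4 moves.
A route of 4 moves achieves this: (3,2) → (2,2) → (1,2) → (1,3) → (1,4).
Since 4 matches the lower bound, it is optimal.

4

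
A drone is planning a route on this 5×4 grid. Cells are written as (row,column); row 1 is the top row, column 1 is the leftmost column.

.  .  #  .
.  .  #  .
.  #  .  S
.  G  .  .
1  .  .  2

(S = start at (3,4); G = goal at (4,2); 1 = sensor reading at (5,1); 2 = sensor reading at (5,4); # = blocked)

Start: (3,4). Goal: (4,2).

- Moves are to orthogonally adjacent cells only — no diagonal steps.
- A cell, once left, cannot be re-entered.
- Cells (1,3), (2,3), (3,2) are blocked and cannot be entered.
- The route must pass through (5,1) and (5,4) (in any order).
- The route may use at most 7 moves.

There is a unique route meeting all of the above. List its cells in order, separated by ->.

The budget equals the shortest possible length, so every move has to be on a shortest route through the required cells.
Route from (3,4): down 2 to (5,4), left 3 to (5,1), up 1 to (4,1), right 1 to (4,2) — 7 moves in all.
Check: all required cells visited; 7 ≤ 7 moves.

(3,4) -> (4,4) -> (5,4) -> (5,3) -> (5,2) -> (5,1) -> (4,1) -> (4,2)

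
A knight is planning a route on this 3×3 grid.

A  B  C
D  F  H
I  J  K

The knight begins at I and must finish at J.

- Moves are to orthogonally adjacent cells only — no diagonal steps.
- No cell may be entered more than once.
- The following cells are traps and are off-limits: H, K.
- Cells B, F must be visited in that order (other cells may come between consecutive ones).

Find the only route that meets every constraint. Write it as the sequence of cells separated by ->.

The waypoints must appear in the order B, F, with no cell reused.
Route from I: 2× up (reaching A), right to B, 2× down (reaching J) — 5 moves in all.
Check: order respected (B at step 3, F at step 4).

I -> D -> A -> B -> F -> J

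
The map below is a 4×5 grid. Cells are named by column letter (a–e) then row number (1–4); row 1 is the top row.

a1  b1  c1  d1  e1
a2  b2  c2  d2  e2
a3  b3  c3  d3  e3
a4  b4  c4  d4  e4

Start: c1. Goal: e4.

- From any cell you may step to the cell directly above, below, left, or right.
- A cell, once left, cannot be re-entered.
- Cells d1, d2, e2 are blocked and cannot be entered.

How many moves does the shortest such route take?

5

The Manhattan distance from c1 to e4 is |1−4| + |3−5| = 5, so at least 5 moves are needed.
A route of 5 moves achieves this: c1 → c2 → c3 → c4 → d4 → e4.
Since 5 matches the lower bound, it is optimal.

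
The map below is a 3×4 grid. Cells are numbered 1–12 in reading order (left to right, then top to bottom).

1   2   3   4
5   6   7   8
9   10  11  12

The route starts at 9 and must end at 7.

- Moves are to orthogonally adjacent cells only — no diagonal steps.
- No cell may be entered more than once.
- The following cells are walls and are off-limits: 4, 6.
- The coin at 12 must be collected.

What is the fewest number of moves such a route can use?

Any route passes through 12 somewhere between 9 and 7. Summing Manhattan distances along the two legs (9 → 12 → 7) gives a lower bound of 3 + 2 = 5 moves.
A route of 5 moves achieves this: 9 → 10 → 11 → 12 → 8 → 7.
Since 5 matches the lower bound, it is optimal.

5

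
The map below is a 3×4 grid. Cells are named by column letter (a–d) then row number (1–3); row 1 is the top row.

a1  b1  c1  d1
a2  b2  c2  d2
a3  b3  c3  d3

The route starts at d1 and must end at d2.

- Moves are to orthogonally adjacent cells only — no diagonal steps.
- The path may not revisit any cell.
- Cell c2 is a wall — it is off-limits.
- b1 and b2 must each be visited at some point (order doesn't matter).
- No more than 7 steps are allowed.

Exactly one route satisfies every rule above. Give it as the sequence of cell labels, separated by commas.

d1, c1, b1, b2, b3, c3, d3, d2

Any route must reach b1 and b2 and still end at d2 within 7 moves, so the order of the required stops is forced.
Route from d1: 2× left (reaching b1), 2× down (reaching b3), 2× right (reaching d3), up to d2 — 7 moves in all.
Check: all required cells visited; 7 ≤ 7 moves.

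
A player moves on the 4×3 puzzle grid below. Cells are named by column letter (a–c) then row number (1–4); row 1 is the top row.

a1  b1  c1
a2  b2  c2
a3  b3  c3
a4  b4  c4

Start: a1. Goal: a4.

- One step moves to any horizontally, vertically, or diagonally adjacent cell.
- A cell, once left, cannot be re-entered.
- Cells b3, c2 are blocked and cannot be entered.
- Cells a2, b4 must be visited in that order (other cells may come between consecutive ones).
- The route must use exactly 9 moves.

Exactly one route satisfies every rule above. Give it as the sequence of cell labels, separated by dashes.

a1 - a2 - b1 - c1 - b2 - c3 - c4 - b4 - a3 - a4

The waypoints must appear in the order a2, b4, with no cell reused.
Route from a1: down to a2, up-right to b1, right to c1, down-left to b2, down-right to c3, down to c4, left to b4, up-left to a3, down to a4 — 9 moves in all.
Check: order respected (a2 at step 1, b4 at step 7); 9 moves as required.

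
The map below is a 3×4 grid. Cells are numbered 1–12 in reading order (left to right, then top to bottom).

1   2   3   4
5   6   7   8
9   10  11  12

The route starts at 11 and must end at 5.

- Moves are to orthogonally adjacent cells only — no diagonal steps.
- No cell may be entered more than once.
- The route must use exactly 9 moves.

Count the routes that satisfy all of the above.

Need simple routes of exactly 9 moves from 11 to 5 (Manhattan distance 3, so 3 moves are spent on a detour and 3 undoing it).
Enumerating: 11 7 8 4 3 2 6 10 9 5 | 11 10 6 7 8 4 3 2 1 5 | 11 12 8 4 3 7 6 2 1 5 | 11 12 8 4 3 7 6 10 9 5 | 11 12 8 4 3 2 6 10 9 5 | 11 12 8 7 3 2 6 10 9 5.
That gives 6 routes.

6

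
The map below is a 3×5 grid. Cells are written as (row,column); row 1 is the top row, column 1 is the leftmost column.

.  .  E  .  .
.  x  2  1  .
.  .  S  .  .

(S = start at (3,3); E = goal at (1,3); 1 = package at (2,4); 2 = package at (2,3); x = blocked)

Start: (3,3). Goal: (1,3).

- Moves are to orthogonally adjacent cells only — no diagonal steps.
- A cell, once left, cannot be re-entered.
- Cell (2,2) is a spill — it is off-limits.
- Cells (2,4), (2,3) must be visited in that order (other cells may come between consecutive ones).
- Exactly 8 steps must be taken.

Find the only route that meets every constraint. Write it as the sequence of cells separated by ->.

The waypoints must appear in the order (2,4), (2,3), with no cell reused.
Route from (3,3): 2× right (reaching (3,5)), 2× up (reaching (1,5)), left to (1,4), down to (2,4), left to (2,3), up to (1,3) — 8 moves in all.
Check: order respected (1 at step 6, 2 at step 7); 8 moves as required.

(3,3) -> (3,4) -> (3,5) -> (2,5) -> (1,5) -> (1,4) -> (2,4) -> (2,3) -> (1,3)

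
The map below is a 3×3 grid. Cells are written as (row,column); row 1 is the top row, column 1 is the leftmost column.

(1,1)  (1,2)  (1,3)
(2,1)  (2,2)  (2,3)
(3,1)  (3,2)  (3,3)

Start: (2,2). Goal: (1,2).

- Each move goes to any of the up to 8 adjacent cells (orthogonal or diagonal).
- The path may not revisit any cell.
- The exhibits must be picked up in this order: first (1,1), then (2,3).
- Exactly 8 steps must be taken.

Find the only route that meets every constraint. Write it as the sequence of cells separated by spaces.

The waypoints must appear in the order (1,1), (2,3), with no cell reused.
Route from (2,2): up-left 1 to (1,1), down 2 to (3,1), right 2 to (3,3), up 2 to (1,3), left 1 to (1,2) — 8 moves in all.
Check: order respected ((1,1) at step 1, (2,3) at step 6); 8 moves as required.

(2,2) (1,1) (2,1) (3,1) (3,2) (3,3) (2,3) (1,3) (1,2)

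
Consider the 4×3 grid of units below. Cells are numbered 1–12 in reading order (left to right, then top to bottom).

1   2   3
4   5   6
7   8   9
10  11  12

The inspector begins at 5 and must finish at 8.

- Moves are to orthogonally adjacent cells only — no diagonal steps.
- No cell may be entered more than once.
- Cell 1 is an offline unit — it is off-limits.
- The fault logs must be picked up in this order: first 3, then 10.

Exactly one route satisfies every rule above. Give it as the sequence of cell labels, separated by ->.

5 -> 2 -> 3 -> 6 -> 9 -> 12 -> 11 -> 10 -> 7 -> 8

The waypoints must appear in the order 3, 10, with no cell reused.
Route from 5: up 1 to 2, right 1 to 3, down 3 to 12, left 2 to 10, up 1 to 7, right 1 to 8 — 9 moves in all.
Check: order respected (3 at step 2, 10 at step 7).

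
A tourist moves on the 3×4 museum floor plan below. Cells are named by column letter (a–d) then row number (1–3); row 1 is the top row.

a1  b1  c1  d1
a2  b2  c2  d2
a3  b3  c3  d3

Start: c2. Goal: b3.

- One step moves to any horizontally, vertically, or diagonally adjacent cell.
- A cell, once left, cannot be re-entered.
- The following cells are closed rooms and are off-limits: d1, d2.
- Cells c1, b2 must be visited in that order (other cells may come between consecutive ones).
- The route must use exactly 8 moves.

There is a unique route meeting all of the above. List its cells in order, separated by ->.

The waypoints must appear in the order c1, b2, with no cell reused.
Route from c2: up to c1, 2× left (reaching a1), 2× down (reaching a3), up-right to b2, down-right to c3, left to b3 — 8 moves in all.
Check: order respected (c1 at step 1, b2 at step 6); 8 moves as required.

c2 -> c1 -> b1 -> a1 -> a2 -> a3 -> b2 -> c3 -> b3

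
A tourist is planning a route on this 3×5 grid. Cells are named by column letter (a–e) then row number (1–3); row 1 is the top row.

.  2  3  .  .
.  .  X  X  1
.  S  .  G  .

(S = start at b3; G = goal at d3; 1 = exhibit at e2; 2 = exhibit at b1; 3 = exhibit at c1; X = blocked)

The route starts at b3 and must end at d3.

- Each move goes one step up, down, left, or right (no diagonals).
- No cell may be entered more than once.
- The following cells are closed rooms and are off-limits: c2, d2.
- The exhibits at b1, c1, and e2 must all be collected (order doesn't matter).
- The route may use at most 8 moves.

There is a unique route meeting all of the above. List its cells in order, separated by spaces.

b3 b2 b1 c1 d1 e1 e2 e3 d3

The 8-move cap with required stops at b1, c1, e2 leaves no slack for detours.
Route from b3: up 2 to b1, right 3 to e1, down 2 to e3, left 1 to d3 — 8 moves in all.
Check: all required cells visited; 8 ≤ 8 moves.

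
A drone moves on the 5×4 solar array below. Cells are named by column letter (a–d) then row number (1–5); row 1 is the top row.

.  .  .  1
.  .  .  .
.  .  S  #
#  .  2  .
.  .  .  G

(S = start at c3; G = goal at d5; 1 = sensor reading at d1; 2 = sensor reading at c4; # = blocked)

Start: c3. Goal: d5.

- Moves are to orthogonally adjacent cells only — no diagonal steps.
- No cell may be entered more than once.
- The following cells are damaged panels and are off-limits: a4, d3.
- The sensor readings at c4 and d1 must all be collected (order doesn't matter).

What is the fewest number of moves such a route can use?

11

Any route passes through c4 and d1 in some order between c3 and d5. Summing Manhattan distances along each leg and taking the cheapest ordering (c3 → d1 → c4 → d5) gives a lower bound of 3 + 4 + 2 = 9 moves.
The shortest route satisfying every rule uses 11 moves: c3 → c2 → d2 → d1 → c1 → b1 → b2 → b3 → b4 → c4 → c5 → d5.
The no-revisit rule (legs can't share cells) pushes the minimum above the 9-move bound; an exhaustive check rules out every length from 9 to 10, leaving 11 as the minimum.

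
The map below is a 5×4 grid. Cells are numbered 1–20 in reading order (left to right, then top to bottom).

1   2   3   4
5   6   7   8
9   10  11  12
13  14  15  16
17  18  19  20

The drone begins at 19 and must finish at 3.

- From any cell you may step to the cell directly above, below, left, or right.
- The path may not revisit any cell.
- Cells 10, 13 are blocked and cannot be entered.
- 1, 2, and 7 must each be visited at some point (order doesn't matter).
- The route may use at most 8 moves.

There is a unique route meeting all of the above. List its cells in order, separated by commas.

19, 15, 11, 7, 6, 5, 1, 2, 3

The budget equals the shortest possible length, so every move has to be on a shortest route through the required cells.
Route from 19: up 3 to 7, left 2 to 5, up 1 to 1, right 2 to 3 — 8 moves in all.
Check: all required cells visited; 8 ≤ 8 moves.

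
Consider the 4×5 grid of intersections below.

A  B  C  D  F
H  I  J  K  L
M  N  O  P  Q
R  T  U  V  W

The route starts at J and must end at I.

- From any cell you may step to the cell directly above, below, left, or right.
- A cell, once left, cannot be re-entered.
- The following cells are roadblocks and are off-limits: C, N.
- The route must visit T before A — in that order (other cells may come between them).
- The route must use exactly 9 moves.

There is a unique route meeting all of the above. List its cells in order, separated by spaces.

J O U T R M H A B I

The waypoints must appear in the order T, A, with no cell reused.
Route from J: down 2 to U, left 2 to R, up 3 to A, right 1 to B, down 1 to I — 9 moves in all.
Check: order respected (T at step 3, A at step 7); 9 moves as required.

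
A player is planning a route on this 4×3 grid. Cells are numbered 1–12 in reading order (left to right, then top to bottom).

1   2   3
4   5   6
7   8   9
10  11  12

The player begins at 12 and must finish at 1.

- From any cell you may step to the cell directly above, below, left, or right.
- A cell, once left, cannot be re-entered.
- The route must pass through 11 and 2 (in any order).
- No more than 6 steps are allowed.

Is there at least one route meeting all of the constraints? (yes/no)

yes

One route that works: 12 → 11 → 8 → 5 → 2 → 1.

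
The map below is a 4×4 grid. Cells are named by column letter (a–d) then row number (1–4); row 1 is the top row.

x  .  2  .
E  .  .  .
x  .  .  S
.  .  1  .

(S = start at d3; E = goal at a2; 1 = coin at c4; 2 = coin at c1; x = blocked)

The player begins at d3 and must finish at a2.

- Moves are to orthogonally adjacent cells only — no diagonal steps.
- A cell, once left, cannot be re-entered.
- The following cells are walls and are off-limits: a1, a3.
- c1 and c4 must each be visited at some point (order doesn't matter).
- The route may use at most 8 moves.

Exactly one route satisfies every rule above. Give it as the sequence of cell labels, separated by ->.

The 8-move cap with required stops at c1, c4 leaves no slack for detours.
Route from d3: down 1 to d4, left 1 to c4, up 3 to c1, left 1 to b1, down 1 to b2, left 1 to a2 — 8 moves in all.
Check: all required cells visited; 8 ≤ 8 moves.

d3 -> d4 -> c4 -> c3 -> c2 -> c1 -> b1 -> b2 -> a2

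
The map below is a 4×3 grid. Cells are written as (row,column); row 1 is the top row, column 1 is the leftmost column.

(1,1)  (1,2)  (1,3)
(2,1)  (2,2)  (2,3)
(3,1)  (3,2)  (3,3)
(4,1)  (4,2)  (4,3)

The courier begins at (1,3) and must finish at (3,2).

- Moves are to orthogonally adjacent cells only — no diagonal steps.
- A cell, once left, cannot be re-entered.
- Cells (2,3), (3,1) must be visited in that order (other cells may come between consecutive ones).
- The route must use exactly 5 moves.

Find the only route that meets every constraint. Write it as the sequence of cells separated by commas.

(1,3), (2,3), (2,2), (2,1), (3,1), (3,2)

The waypoints must appear in the order (2,3), (3,1), with no cell reused.
Route from (1,3): down 1 to (2,3), left 2 to (2,1), down 1 to (3,1), right 1 to (3,2) — 5 moves in all.
Check: order respected ((2,3) at step 1, (3,1) at step 4); 5 moves as required.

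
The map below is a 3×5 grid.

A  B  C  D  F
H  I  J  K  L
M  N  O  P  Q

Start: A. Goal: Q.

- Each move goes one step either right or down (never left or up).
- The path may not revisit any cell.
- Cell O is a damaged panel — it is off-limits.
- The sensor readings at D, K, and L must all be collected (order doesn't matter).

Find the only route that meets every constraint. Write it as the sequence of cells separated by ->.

Moves only go right or down, so the column and row indices never decrease.
Route from A: 3× right (reaching D), down to K, right to L, down to Q — 6 moves in all.
Check: all required cells visited.

A -> B -> C -> D -> K -> L -> Q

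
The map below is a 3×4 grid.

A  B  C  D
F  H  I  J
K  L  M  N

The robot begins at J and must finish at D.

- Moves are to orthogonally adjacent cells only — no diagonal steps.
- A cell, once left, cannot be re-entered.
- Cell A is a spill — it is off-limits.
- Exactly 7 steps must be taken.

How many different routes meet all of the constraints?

Need simple routes of exactly 7 moves from J to D (Manhattan distance 1, so 3 moves are spent on a detour and 3 undoing it).
Enumerating: J N M I H B C D | J N M L H B C D | J N M L H I C D | J I M L H B C D.
That gives 4 routes.

4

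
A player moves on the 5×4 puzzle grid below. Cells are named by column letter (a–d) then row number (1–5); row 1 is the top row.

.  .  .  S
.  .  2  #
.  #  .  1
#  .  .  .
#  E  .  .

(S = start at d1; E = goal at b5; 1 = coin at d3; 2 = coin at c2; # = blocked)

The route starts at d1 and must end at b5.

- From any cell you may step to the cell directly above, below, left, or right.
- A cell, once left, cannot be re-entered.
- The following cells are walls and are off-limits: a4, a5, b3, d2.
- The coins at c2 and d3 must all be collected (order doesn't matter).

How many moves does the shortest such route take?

Any route passes through c2 and d3 in some order between d1 and b5. Summing Manhattan distances along each leg and taking the cheapest ordering (d1 → d3 → c2 → b5) gives a lower bound of 2 + 2 + 4 = 8 moves.
A route of 8 moves achieves this: d1 → c1 → c2 → c3 → d3 → d4 → d5 → c5 → b5.
Since 8 matches the lower bound, it is optimal.

8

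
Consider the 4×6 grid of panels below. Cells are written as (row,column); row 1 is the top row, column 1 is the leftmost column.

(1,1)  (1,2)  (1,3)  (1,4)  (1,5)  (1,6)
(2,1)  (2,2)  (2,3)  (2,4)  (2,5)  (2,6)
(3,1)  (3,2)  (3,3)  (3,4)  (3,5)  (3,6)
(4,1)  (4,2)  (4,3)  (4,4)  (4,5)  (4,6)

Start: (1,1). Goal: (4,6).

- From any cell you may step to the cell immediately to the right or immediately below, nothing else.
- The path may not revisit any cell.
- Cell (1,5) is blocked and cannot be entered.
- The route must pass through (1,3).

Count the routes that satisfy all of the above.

16

A right/down-only route from (1,1) to (4,6) makes exactly 3 down-moves and 5 right-moves in some order.
With no other constraints that would be C(8,3) = 56 routes.
Split at (1,3) and multiply the segment counts (each segment already excludes blocked cells): (1,1)→(1,3): 1; (1,3)→(4,6): 16; product = 16.
That gives 16 routes.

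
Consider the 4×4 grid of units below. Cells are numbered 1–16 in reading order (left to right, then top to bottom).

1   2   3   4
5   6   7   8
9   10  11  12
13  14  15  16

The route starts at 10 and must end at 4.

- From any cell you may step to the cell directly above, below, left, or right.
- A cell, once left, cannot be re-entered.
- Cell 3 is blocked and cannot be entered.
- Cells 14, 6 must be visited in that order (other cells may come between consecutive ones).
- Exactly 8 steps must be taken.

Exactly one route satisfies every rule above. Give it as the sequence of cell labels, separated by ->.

10 -> 14 -> 13 -> 9 -> 5 -> 6 -> 7 -> 8 -> 4

The waypoints must appear in the order 14, 6, with no cell reused.
Route from 10: down to 14, left to 13, 2× up (reaching 5), 3× right (reaching 8), up to 4 — 8 moves in all.
Check: order respected (14 at step 1, 6 at step 5); 8 moves as required.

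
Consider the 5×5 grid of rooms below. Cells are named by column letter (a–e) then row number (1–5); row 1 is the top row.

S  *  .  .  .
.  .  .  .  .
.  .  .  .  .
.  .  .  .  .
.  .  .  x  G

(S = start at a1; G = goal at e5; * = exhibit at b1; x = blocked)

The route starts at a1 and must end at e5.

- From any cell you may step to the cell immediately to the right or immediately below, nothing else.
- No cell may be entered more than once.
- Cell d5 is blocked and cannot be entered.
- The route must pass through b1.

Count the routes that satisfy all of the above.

20

A right/down-only route from a1 to e5 makes exactly 4 down-moves and 4 right-moves in some order.
With no other constraints that would be C(8,4) = 70 routes.
Split at b1 and multiply the segment counts (each segment already excludes blocked cells): a1→b1: 1; b1→e5: 20; product = 20.
That gives 20 routes.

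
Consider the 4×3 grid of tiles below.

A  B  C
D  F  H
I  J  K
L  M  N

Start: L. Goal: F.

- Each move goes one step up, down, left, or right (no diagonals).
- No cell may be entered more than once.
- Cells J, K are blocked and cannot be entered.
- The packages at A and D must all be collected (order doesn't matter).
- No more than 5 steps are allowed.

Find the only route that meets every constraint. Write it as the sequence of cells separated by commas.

L, I, D, A, B, F

The budget equals the shortest possible length, so every move has to be on a shortest route through the required cells.
Route from L: 3× up (reaching A), right to B, down to F — 5 moves in all.
Check: all required cells visited; 5 ≤ 5 moves.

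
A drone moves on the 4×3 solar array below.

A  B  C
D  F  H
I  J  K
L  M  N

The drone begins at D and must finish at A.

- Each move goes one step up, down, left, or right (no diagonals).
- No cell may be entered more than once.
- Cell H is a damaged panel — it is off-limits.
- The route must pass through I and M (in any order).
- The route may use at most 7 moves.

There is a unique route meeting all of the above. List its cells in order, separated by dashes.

D - I - L - M - J - F - B - A

The 7-move cap with required stops at I, M leaves no slack for detours.
Route from D: down 2 to L, right 1 to M, up 3 to B, left 1 to A — 7 moves in all.
Check: all required cells visited; 7 ≤ 7 moves.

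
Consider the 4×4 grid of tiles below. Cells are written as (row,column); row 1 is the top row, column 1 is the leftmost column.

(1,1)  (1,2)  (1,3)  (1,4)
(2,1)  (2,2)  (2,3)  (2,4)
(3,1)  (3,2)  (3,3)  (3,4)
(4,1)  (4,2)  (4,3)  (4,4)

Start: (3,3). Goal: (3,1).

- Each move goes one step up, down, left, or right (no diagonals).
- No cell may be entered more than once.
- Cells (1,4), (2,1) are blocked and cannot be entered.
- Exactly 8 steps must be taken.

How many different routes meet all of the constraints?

Need simple routes of exactly 8 moves from (3,3) to (3,1) (Manhattan distance 2, so 3 moves are spent on a detour and 3 undoing it).
Enumerating: (3,3) (2,3) (1,3) (1,2) (2,2) (3,2) (4,2) (4,1) (3,1) | (3,3) (2,3) (2,4) (3,4) (4,4) (4,3) (4,2) (3,2) (3,1) | (3,3) (2,3) (2,4) (3,4) (4,4) (4,3) (4,2) (4,1) (3,1) | (3,3) (4,3) (4,4) (3,4) (2,4) (2,3) (2,2) (3,2) (3,1) | (3,3) (3,4) (2,4) (2,3) (1,3) (1,2) (2,2) (3,2) (3,1) | (3,3) (3,4) (2,4) (2,3) (2,2) (3,2) (4,2) (4,1) (3,1).
That gives 6 routes.

6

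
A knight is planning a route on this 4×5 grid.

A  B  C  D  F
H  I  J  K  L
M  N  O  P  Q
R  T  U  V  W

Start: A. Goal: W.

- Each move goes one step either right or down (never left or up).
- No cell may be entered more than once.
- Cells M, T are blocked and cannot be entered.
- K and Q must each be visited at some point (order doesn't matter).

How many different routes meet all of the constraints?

8

A right/down-only route from A to W makes exactly 3 down-moves and 4 right-moves in some order.
With no other constraints that would be C(7,3) = 35 routes.
A monotone route can only reach the required cells in the order K, Q, so split there and multiply the segment counts (each segment already excludes blocked cells): A→K: 4; K→Q: 2; Q→W: 1; product = 8.
That gives 8 routes.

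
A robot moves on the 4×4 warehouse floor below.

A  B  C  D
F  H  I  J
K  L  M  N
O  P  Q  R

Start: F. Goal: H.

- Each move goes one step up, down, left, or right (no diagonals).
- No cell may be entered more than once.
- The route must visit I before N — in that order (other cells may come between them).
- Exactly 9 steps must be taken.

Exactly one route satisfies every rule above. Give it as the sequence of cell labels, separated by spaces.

The waypoints must appear in the order I, N, with no cell reused.
Route from F: up to A, 2× right (reaching C), down to I, right to J, down to N, 2× left (reaching L), up to H — 9 moves in all.
Check: order respected (I at step 4, N at step 6); 9 moves as required.

F A B C I J N M L H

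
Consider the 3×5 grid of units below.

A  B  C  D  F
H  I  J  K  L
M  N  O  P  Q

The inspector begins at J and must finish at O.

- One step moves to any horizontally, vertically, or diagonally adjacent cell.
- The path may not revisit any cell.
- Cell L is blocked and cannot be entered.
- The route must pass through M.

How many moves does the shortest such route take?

4

Any route passes through M somewhere between J and O. Summing Chebyshev distances along the two legs (J → M → O) gives a lower bound of 2 + 2 = 4 moves.
A route of 4 moves achieves this: J → I → M → N → O.
Since 4 matches the lower bound, it is optimal.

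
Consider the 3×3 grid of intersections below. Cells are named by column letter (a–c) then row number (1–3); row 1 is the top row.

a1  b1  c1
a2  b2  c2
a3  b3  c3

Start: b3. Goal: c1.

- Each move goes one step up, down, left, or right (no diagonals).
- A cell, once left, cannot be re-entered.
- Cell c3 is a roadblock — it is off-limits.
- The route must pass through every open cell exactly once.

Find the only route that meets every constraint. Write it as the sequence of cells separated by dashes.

b3 - a3 - a2 - a1 - b1 - b2 - c2 - c1

Need to visit all 8 open cells exactly once, starting at b3 and ending at c1.
Cell c2 has only two open neighbours (c1 and b2), so the path must pass straight through it: one of those is the cell it's entered from and the other is where it exits.
Route from b3: left to a3, 2× up (reaching a1), right to b1, down to b2, right to c2, up to c1 — 7 moves in all.
Check: all 8 open cells covered.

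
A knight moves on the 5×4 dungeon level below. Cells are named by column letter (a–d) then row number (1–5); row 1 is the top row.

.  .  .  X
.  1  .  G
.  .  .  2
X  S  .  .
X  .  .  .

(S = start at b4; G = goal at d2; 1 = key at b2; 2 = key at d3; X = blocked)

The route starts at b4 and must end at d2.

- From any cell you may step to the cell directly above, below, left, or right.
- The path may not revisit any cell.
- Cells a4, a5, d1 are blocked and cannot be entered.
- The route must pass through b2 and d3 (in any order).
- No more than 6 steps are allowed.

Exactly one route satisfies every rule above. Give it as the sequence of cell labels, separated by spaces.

The 6-move cap with required stops at b2, d3 leaves no slack for detours.
Route from b4: up 2 to b2, right 1 to c2, down 1 to c3, right 1 to d3, up 1 to d2 — 6 moves in all.
Check: all required cells visited; 6 ≤ 6 moves.

b4 b3 b2 c2 c3 d3 d2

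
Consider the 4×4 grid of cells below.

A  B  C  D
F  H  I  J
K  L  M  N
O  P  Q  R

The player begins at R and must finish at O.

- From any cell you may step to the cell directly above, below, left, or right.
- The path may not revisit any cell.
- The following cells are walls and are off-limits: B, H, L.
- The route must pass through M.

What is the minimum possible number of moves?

5

Any route passes through M somewhere between R and O. Summing Manhattan distances along the two legs (R → M → O) gives a lower bound of 2 + 3 = 5 moves.
A route of 5 moves achieves this: R → N → M → Q → P → O.
Since 5 matches the lower bound, it is optimal.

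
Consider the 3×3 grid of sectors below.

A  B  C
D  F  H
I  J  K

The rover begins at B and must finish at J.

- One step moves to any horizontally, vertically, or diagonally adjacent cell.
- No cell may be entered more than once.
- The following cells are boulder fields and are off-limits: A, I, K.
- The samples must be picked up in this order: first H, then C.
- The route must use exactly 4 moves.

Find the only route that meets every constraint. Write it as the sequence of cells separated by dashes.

The waypoints must appear in the order H, C, with no cell reused.
Route from B: down-right to H, up to C, down-left to F, down to J — 4 moves in all.
Check: order respected (H at step 1, C at step 2); 4 moves as required.

B - H - C - F - J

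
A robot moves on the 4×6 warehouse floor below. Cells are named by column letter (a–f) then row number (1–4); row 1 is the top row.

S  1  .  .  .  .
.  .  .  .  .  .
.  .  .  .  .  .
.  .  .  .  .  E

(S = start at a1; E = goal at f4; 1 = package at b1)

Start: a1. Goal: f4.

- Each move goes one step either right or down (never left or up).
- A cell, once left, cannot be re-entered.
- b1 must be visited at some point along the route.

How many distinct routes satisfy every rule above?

A right/down-only route from a1 to f4 makes exactly 3 down-moves and 5 right-moves in some order.
With no other constraints that would be C(8,3) = 56 routes.
Split at b1 and multiply the segment counts: a1→b1: 1; b1→f4: 35; product = 35.
That gives 35 routes.

35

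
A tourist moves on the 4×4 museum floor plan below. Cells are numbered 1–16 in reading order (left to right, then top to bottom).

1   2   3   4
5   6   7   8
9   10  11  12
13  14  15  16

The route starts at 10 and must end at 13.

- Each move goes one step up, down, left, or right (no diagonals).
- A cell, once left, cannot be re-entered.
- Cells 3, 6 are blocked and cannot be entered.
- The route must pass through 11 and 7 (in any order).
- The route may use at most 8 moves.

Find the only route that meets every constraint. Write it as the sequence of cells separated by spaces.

The budget equals the shortest possible length, so every move has to be on a shortest route through the required cells.
Route from 10: right to 11, up to 7, right to 8, 2× down (reaching 16), 3× left (reaching 13) — 8 moves in all.
Check: all required cells visited; 8 ≤ 8 moves.

10 11 7 8 12 16 15 14 13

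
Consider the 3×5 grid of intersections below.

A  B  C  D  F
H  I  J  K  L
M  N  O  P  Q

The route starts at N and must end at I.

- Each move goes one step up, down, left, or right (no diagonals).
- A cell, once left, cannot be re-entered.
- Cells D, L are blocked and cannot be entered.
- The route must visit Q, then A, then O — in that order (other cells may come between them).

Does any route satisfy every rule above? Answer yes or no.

Q must be visited but has only one open neighbour (P), and it is neither the start nor the goal — the route would have to enter and leave through P, re-entering it.

no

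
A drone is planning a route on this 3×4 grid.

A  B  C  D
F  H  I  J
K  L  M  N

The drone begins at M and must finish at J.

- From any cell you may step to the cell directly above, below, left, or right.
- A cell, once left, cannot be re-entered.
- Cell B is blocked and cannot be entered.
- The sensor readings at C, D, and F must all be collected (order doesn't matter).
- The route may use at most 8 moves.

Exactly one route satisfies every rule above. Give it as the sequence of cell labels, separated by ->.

The budget equals the shortest possible length, so every move has to be on a shortest route through the required cells.
Route from M: 2× left (reaching K), up to F, 2× right (reaching I), up to C, right to D, down to J — 8 moves in all.
Check: all required cells visited; 8 ≤ 8 moves.

M -> L -> K -> F -> H -> I -> C -> D -> J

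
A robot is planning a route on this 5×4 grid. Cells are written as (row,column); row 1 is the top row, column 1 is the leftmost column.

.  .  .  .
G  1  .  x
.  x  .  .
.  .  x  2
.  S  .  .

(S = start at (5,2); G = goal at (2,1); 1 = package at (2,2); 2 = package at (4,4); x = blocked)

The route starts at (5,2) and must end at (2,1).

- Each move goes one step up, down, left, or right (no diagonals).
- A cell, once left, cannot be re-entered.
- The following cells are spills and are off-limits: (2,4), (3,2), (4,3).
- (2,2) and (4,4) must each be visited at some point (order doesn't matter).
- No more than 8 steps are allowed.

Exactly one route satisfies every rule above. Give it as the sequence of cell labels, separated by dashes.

(5,2) - (5,3) - (5,4) - (4,4) - (3,4) - (3,3) - (2,3) - (2,2) - (2,1)

The 8-move cap with required stops at (2,2), (4,4) leaves no slack for detours.
Route from (5,2): 2× right (reaching (5,4)), 2× up (reaching (3,4)), left to (3,3), up to (2,3), 2× left (reaching (2,1)) — 8 moves in all.
Check: all required cells visited; 8 ≤ 8 moves.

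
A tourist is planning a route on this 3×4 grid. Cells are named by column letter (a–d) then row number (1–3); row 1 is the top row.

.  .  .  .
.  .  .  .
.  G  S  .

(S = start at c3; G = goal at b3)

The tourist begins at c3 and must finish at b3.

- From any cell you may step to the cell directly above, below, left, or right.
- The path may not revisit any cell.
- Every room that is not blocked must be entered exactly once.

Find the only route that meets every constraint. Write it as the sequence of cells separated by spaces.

Need to visit all 12 open cells exactly once, starting at c3 and ending at b3.
Cell d1 has only two open neighbours (d2 and c1), so the path must pass straight through it: one of those is the cell it's entered from and the other is where it exits.
Route from c3: right 1 to d3, up 2 to d1, left 1 to c1, down 1 to c2, left 1 to b2, up 1 to b1, left 1 to a1, down 2 to a3, right 1 to b3 — 11 moves in all.
Check: all 12 open cells covered.

c3 d3 d2 d1 c1 c2 b2 b1 a1 a2 a3 b3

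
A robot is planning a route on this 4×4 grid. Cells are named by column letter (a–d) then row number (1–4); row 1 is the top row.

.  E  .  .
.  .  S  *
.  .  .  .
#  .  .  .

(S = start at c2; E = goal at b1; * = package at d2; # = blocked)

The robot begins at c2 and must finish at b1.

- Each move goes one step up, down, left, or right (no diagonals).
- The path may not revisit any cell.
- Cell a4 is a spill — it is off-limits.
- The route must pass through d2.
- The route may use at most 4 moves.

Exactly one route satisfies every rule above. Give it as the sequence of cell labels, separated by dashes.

c2 - d2 - d1 - c1 - b1

Any route must reach d2 and still end at b1 within 4 moves, so the order of the required stops is forced.
Route from c2: right to d2, up to d1, 2× left (reaching b1) — 4 moves in all.
Check: all required cells visited; 4 ≤ 4 moves.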